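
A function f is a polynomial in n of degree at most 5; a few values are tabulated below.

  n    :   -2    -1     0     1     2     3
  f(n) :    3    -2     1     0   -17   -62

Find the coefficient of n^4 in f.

0

First differences: -5, 3, -1, -17, -45. Second differences: 8, -4, -16, -28. Third differences: -12, -12, -12.
Level-3 differences are constant, so f has degree 3.
Fitting a degree-3 polynomial gives f(n) = -2n³ - 2n² + 3n + 1.
The coefficient of n^4 is 0.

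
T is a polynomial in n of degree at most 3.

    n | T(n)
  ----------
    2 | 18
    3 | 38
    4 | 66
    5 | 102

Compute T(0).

2

Write T(n) = an³ + bn² + cn + d; the 4 given values yield a linear system in the 4 coefficients.
Solving, the leading coefficient vanishes, and T(n) = 4n² + 2.
Then T(0) = 2.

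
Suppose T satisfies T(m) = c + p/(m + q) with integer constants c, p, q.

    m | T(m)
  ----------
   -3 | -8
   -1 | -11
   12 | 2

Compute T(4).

(T(m) − c)(m + q) = p for each data point; the three points give a linear system in c and q, then p follows.
Solving: c = -2, q = -3, p = 36, so T(m) = -2 + 36/(m − 3).
Then T(4) = -2 + 36/1 = 34.

34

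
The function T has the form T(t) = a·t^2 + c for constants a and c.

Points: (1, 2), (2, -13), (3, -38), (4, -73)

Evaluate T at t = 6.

-173

From T(1) = 2 and T(2) = -13: 1a + c = 2 and 4a + c = -13.
Subtracting: 3a = -15, so a = -5; then c = 2 − (-5)·1 = 7.
So T(t) = -5t² + 7, and T(6) = -173.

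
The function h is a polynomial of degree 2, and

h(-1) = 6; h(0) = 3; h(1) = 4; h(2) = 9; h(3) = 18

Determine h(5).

48

First differences: -3, 1, 5, 9. Second differences: 4, 4, 4.
Level-2 differences are constant, so h has degree 2.
Fitting a degree-2 polynomial gives h(k) = 2k² - k + 3.
Then h(5) = 48.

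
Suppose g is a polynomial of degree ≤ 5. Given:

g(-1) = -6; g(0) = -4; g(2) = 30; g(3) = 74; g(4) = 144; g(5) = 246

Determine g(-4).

-24

Write g(m) = am^5 + bm^4 + cm³ + dm² + em + p; the 6 given values yield a linear system in the 6 coefficients.
Solving, the top 2 coefficients vanish, and g(m) = m³ + 4m² + 5m - 4.
Then g(-4) = -24.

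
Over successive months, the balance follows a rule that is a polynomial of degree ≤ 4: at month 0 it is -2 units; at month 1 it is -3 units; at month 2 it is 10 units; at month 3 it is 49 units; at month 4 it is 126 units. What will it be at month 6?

Write the value at x as P(x).
First differences: -1, 13, 39, 77. Second differences: 14, 26, 38. Third differences: 12, 12.
Level-3 differences are constant, so P has degree 3.
Fitting a degree-3 polynomial gives P(x) = 2x³ + x² - 4x - 2.
Then P(6) = 442.

442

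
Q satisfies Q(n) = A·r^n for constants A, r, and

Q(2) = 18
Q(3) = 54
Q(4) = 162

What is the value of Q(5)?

Consecutive ratio: 54/18 = 3, and 162/54 = 3, so r = 3.
Then A·3^2 = 18 gives A = 2, and Q(n) = 2·3^n.
Q(5) = 2·3^5 = 486.

486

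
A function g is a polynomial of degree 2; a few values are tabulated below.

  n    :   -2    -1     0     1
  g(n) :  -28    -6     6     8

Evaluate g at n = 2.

Write g(n) = an² + bn + c; the 4 given values yield a linear system in the 3 coefficients.
Solving, g(n) = -5n² + 7n + 6.
Then g(2) = 0.

0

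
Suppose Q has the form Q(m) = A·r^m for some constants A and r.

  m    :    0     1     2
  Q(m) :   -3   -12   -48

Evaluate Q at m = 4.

Consecutive ratio: -12/(-3) = 4, and -48/(-12) = 4, so r = 4.
Then A·4^0 = -3 gives A = -3, and Q(m) = -3·4^m.
Q(4) = -3·4^4 = -768.

-768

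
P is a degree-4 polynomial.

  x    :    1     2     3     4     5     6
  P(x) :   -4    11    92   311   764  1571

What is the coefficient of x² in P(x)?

-4

Write P(x) = ax^4 + bx³ + cx² + dx + e; the 6 given values yield a linear system in the 5 coefficients.
Solving, P(x) = x^4 + 2x³ - 4x² - 2x - 1.
The coefficient of x² is -4.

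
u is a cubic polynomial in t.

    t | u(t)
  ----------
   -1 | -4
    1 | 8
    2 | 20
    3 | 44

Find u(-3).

-40

Write u(t) = at³ + bt² + ct + d; the 4 given values yield a linear system in the 4 coefficients.
Solving, u(t) = t³ + 5t + 2.
Then u(-3) = -40.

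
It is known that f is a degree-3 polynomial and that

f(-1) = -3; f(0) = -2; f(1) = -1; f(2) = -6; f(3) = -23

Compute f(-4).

First differences: 1, 1, -5, -17. Second differences: 0, -6, -12. Third differences: -6, -6.
Level-3 differences are constant, so f has degree 3.
Fitting a degree-3 polynomial gives f(x) = -x³ + 2x - 2.
Then f(-4) = 54.

54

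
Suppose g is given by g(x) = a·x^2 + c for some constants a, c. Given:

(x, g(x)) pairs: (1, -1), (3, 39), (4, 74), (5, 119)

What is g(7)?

From g(1) = -1 and g(3) = 39: 1a + c = -1 and 9a + c = 39.
Subtracting: 8a = 40, so a = 5; then c = -1 − 5·1 = -6.
So g(x) = 5x² − 6, and g(7) = 239.

239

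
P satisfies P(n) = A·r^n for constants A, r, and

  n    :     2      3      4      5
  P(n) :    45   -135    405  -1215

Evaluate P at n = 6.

Consecutive ratio: -135/45 = -3, and 405/(-135) = -3, so r = -3.
Then A·(-3)^2 = 45 gives A = 5, and P(n) = 5·(-3)^n.
P(6) = 5·(-3)^6 = 3645.

3645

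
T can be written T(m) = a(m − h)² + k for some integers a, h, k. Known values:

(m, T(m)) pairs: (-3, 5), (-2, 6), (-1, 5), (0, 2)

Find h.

-2

First differences 1, -1, -3; second difference -2 = 2a, so a = -1.
Expanding, the m-coefficient is −2ah = 2h; matching it to the data gives h = -2, and then k = 6.
So T(m) = -1(m + 2)² + 6.
Hence h = -2.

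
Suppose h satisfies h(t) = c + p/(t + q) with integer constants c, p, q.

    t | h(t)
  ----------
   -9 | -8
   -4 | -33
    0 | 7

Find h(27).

(h(t) − c)(t + q) = p for each data point; the three points give a linear system in c and q, then p follows.
Solving: c = -3, q = 3, p = 30, so h(t) = -3 + 30/(t + 3).
Then h(27) = -3 + 30/30 = -2.

-2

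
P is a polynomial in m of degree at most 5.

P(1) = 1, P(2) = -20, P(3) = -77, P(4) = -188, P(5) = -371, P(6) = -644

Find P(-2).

Write P(m) = am^5 + bm^4 + cm³ + dm² + em + p; the 6 given values yield a linear system in the 6 coefficients.
Solving, the top 2 coefficients vanish, and P(m) = -3m³ + 4.
Then P(-2) = 28.

28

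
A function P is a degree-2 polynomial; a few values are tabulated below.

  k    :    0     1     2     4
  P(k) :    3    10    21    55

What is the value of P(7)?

136

Write P(k) = ak² + bk + c; the 4 given values yield a linear system in the 3 coefficients.
Solving, P(k) = 2k² + 5k + 3.
Then P(7) = 136.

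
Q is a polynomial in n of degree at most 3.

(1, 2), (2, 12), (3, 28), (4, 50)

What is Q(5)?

78

First differences: 10, 16, 22. Second differences: 6, 6.
Level-2 differences are constant, so Q has degree 2.
Extending the table by one column gives the next first difference 28, so Q(5) = 50 + 28 = 78.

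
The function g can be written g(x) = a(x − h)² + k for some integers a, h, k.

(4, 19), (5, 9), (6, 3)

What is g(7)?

1

First differences -10, -6; second difference 4 = 2a, so a = 2.
Expanding, the x-coefficient is −2ah = -4h; matching it to the data gives h = 7, and then k = 1.
So g(x) = 2(x − 7)² + 1.
g(7) = 2·0² + 1 = 1.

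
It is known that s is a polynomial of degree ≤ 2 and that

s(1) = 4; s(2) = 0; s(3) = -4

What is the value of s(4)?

-8

First differences: -4, -4.
Level-1 differences are constant, so s has degree 1.
Fitting a degree-1 polynomial gives s(t) = -4t + 8.
Then s(4) = -8.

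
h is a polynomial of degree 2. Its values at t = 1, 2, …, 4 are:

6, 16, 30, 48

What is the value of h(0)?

0

First differences: 10, 14, 18. Second differences: 4, 4.
Level-2 differences are constant, so h has degree 2.
Fitting a degree-2 polynomial gives h(t) = 2t² + 4t.
Then h(0) = 0.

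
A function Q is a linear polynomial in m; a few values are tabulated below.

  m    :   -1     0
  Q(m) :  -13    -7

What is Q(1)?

-1

Write Q(m) = am + b; the 2 given values yield a linear system in the 2 coefficients.
Solving, Q(m) = 6m - 7.
Then Q(1) = -1.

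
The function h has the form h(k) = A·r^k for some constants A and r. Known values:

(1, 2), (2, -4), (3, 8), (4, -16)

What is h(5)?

32

Consecutive ratio: -4/2 = -2, and 8/(-4) = -2, so r = -2.
Then A·(-2)^1 = 2 gives A = -1, and h(k) = -1·(-2)^k.
h(5) = -1·(-2)^5 = 32.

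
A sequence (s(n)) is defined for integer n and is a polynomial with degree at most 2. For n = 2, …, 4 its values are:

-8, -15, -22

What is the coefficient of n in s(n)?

First differences: -7, -7.
Level-1 differences are constant, so s has degree 1.
Fitting a degree-1 polynomial gives s(n) = -7n + 6.
The coefficient of n is -7.

-7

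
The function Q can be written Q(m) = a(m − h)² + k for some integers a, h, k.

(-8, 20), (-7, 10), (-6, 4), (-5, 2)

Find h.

First differences -10, -6, -2; second difference 4 = 2a, so a = 2.
Expanding, the m-coefficient is −2ah = -4h; matching it to the data gives h = -5, and then k = 2.
So Q(m) = 2(m + 5)² + 2.
Hence h = -5.

-5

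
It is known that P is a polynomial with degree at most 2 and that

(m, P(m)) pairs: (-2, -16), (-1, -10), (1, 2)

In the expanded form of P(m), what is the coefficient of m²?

0

Write P(m) = am² + bm + c; the 3 given values yield a linear system in the 3 coefficients.
Solving, the leading coefficient vanishes, and P(m) = 6m - 4.
The coefficient of m² is 0.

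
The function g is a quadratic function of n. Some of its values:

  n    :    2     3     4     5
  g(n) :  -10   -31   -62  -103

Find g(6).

-154

Write g(n) = an² + bn + c; the 4 given values yield a linear system in the 3 coefficients.
Solving, g(n) = -5n² + 4n + 2.
Then g(6) = -154.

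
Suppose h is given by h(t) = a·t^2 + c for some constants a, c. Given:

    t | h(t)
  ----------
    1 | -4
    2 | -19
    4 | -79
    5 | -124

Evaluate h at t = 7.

From h(1) = -4 and h(2) = -19: 1a + c = -4 and 4a + c = -19.
Subtracting: 3a = -15, so a = -5; then c = -4 − (-5)·1 = 1.
So h(t) = -5t² + 1, and h(7) = -244.

-244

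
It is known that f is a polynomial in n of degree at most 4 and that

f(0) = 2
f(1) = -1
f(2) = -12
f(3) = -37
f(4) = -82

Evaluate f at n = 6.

First differences: -3, -11, -25, -45. Second differences: -8, -14, -20. Third differences: -6, -6.
Level-3 differences are constant, so f has degree 3.
Fitting a degree-3 polynomial gives f(n) = -n³ - n² - n + 2.
Then f(6) = -256.

-256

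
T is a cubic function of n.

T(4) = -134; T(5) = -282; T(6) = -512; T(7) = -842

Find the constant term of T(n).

Write T(n) = an³ + bn² + cn + d; the 4 given values yield a linear system in the 4 coefficients.
Solving, T(n) = -3n³ + 4n² - n - 2.
The constant term is T(0) = -2.

-2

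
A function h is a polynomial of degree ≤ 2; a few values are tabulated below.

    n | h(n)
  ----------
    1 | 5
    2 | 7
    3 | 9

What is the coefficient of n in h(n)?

2

First differences: 2, 2.
Level-1 differences are constant, so h has degree 1.
Fitting a degree-1 polynomial gives h(n) = 2n + 3.
The coefficient of n is 2.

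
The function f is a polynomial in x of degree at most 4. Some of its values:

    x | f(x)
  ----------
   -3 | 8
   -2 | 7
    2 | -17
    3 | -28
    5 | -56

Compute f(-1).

Write f(x) = ax^4 + bx³ + cx² + dx + e; the 5 given values yield a linear system in the 5 coefficients.
Solving, the top 2 coefficients vanish, and f(x) = -x² - 6x - 1.
Then f(-1) = 4.

4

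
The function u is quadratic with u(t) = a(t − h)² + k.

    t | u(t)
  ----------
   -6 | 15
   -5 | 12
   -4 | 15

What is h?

First differences -3, 3; second difference 6 = 2a, so a = 3.
Expanding, the t-coefficient is −2ah = -6h; matching it to the data gives h = -5, and then k = 12.
So u(t) = 3(t + 5)² + 12.
Hence h = -5.

-5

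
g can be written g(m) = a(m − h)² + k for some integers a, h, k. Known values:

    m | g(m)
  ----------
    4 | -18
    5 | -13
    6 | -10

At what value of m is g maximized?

7

First differences 5, 3; second difference -2 = 2a, so a = -1.
Expanding, the m-coefficient is −2ah = 2h; matching it to the data gives h = 7, and then k = -9.
So g(m) = -1(m − 7)² − 9.
Hence h = 7.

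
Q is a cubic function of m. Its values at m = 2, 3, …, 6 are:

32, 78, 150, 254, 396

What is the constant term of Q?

Write Q(m) = am³ + bm² + cm + d; the 5 given values yield a linear system in the 4 coefficients.
Solving, Q(m) = m³ + 4m² + 7m - 6.
The constant term is Q(0) = -6.

-6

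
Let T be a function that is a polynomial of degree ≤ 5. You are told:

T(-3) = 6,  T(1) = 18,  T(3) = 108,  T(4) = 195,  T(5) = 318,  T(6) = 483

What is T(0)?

Write T(t) = at^5 + bt^4 + ct³ + dt² + et + p; the 6 given values yield a linear system in the 6 coefficients.
Solving, the top 2 coefficients vanish, and T(t) = t³ + 6t² + 8t + 3.
Then T(0) = 3.

3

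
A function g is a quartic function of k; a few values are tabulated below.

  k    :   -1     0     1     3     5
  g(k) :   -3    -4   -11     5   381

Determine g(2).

-18

Write g(k) = ak^4 + bk³ + ck² + dk + e; the 5 given values yield a linear system in the 5 coefficients.
Solving, g(k) = k^4 - k³ - 4k² - 3k - 4.
Then g(2) = -18.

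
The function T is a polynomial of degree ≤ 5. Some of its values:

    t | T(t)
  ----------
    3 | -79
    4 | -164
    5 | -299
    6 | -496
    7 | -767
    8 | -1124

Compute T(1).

First differences: -85, -135, -197, -271, -357. Second differences: -50, -62, -74, -86. Third differences: -12, -12, -12.
Level-3 differences are constant, so T has degree 3.
Fitting a degree-3 polynomial gives T(t) = -2t³ - t² - 4t - 4.
Then T(1) = -11.

-11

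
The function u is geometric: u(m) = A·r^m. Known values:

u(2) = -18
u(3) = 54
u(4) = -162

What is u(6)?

-1458

Consecutive ratio: 54/(-18) = -3, and -162/54 = -3, so r = -3.
Then A·(-3)^2 = -18 gives A = -2, and u(m) = -2·(-3)^m.
u(6) = -2·(-3)^6 = -1458.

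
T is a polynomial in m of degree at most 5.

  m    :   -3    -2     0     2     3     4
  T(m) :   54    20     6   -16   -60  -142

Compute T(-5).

236

Write T(m) = am^5 + bm^4 + cm³ + dm² + em + p; the 6 given values yield a linear system in the 6 coefficients.
Solving, the top 2 coefficients vanish, and T(m) = -2m³ - m² - m + 6.
Then T(-5) = 236.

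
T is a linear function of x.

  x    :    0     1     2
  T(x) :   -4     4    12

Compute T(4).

First differences: 8, 8.
Level-1 differences are constant, so T has degree 1.
Fitting a degree-1 polynomial gives T(x) = 8x - 4.
Then T(4) = 28.

28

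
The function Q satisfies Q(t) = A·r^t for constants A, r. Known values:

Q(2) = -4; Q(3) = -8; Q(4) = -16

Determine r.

2

Consecutive ratio: -8/(-4) = 2, and -16/(-8) = 2, so r = 2.
Then A·2^2 = -4 gives A = -1, and Q(t) = -1·2^t.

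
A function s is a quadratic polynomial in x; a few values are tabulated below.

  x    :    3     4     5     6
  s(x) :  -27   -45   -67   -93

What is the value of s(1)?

Write s(x) = ax² + bx + c; the 4 given values yield a linear system in the 3 coefficients.
Solving, s(x) = -2x² - 4x + 3.
Then s(1) = -3.

-3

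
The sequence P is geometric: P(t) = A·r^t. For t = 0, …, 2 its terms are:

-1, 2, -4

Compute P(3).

Consecutive ratio: 2/(-1) = -2, and -4/2 = -2, so r = -2.
Then A·(-2)^0 = -1 gives A = -1, and P(t) = -1·(-2)^t.
P(3) = -1·(-2)^3 = 8.

8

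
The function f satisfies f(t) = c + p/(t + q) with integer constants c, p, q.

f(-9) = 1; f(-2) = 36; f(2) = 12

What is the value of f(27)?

(f(t) − c)(t + q) = p for each data point; the three points give a linear system in c and q, then p follows.
Solving: c = 6, q = 3, p = 30, so f(t) = 6 + 30/(t + 3).
Then f(27) = 6 + 30/30 = 7.

7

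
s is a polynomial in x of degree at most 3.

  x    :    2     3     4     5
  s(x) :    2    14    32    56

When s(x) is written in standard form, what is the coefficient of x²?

First differences: 12, 18, 24. Second differences: 6, 6.
Level-2 differences are constant, so s has degree 2.
Fitting a degree-2 polynomial gives s(x) = 3x² - 3x - 4.
The coefficient of x² is 3.

3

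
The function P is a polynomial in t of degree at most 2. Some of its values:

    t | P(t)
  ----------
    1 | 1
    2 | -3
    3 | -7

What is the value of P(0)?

5

Write P(t) = at² + bt + c; the 3 given values yield a linear system in the 3 coefficients.
Solving, the leading coefficient vanishes, and P(t) = -4t + 5.
Then P(0) = 5.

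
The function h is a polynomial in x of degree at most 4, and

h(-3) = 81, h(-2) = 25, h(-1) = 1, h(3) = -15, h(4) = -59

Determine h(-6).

Write h(x) = ax^4 + bx³ + cx² + dx + e; the 5 given values yield a linear system in the 5 coefficients.
Solving, the leading coefficient vanishes, and h(x) = -2x³ + 4x² + 2x - 3.
Then h(-6) = 561.

561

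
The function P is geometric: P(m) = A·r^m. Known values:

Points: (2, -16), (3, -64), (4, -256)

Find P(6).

Consecutive ratio: -64/(-16) = 4, and -256/(-64) = 4, so r = 4.
Then A·4^2 = -16 gives A = -1, and P(m) = -1·4^m.
P(6) = -1·4^6 = -4096.

-4096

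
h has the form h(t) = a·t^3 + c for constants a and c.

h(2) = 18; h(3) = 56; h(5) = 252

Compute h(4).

From h(2) = 18 and h(3) = 56: 8a + c = 18 and 27a + c = 56.
Subtracting: 19a = 38, so a = 2; then c = 18 − 2·8 = 2.
So h(t) = 2t³ + 2, and h(4) = 130.

130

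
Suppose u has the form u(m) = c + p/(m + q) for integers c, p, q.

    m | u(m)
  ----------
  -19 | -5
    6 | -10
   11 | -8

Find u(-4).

(u(m) − c)(m + q) = p for each data point; the three points give a linear system in c and q, then p follows.
Solving: c = -6, q = -1, p = -20, so u(m) = -6 − 20/(m − 1).
Then u(-4) = -6 − 20/(-5) = -2.

-2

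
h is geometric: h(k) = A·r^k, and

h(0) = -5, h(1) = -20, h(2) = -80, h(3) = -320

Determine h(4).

Consecutive ratio: -20/(-5) = 4, and -80/(-20) = 4, so r = 4.
Then A·4^0 = -5 gives A = -5, and h(k) = -5·4^k.
h(4) = -5·4^4 = -1280.

-1280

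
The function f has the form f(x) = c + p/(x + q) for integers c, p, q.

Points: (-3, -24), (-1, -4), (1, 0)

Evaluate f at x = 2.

(f(x) − c)(x + q) = p for each data point; the three points give a linear system in c and q, then p follows.
Solving: c = 6, q = 4, p = -30, so f(x) = 6 − 30/(x + 4).
Then f(2) = 6 − 30/6 = 1.

1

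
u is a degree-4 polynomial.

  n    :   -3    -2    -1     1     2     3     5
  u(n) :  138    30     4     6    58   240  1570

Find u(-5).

1080

Write u(n) = an^4 + bn³ + cn² + dn + e; the 7 given values yield a linear system in the 5 coefficients.
Solving, u(n) = 2n^4 + 2n³ + 3n² - n.
Then u(-5) = 1080.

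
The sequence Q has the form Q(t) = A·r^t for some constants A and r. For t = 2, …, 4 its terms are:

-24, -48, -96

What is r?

Consecutive ratio: -48/(-24) = 2, and -96/(-48) = 2, so r = 2.
Then A·2^2 = -24 gives A = -6, and Q(t) = -6·2^t.

2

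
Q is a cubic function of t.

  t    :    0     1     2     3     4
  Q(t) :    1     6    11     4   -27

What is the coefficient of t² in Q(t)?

6

Write Q(t) = at³ + bt² + ct + d; the 5 given values yield a linear system in the 4 coefficients.
Solving, Q(t) = -2t³ + 6t² + t + 1.
The coefficient of t² is 6.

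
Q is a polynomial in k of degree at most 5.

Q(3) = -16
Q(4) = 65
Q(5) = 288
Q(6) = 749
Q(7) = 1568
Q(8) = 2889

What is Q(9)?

First differences: 81, 223, 461, 819, 1321. Second differences: 142, 238, 358, 502. Third differences: 96, 120, 144. Fourth differences: 24, 24.
Level-4 differences are constant, so Q has degree 4.
Fitting a degree-4 polynomial gives Q(k) = k^4 - 2k³ - 2k² - 6k - 7.
Then Q(9) = 4880.

4880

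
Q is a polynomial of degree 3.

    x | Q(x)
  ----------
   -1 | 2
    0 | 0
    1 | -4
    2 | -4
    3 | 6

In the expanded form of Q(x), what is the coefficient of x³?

1

Write Q(x) = ax³ + bx² + cx + d; the 5 given values yield a linear system in the 4 coefficients.
Solving, Q(x) = x³ - x² - 4x.
The coefficient of x³ is 1.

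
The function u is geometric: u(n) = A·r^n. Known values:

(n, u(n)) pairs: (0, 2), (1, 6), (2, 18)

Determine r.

3

Consecutive ratio: 6/2 = 3, and 18/6 = 3, so r = 3.
Then A·3^0 = 2 gives A = 2, and u(n) = 2·3^n.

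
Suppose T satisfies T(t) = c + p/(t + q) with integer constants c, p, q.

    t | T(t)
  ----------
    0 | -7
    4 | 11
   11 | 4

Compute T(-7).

0

(T(t) − c)(t + q) = p for each data point; the three points give a linear system in c and q, then p follows.
Solving: c = 2, q = -2, p = 18, so T(t) = 2 + 18/(t − 2).
Then T(-7) = 2 + 18/(-9) = 0.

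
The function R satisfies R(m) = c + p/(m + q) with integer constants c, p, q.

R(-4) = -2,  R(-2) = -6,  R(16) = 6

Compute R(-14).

(R(m) − c)(m + q) = p for each data point; the three points give a linear system in c and q, then p follows.
Solving: c = 4, q = -1, p = 30, so R(m) = 4 + 30/(m − 1).
Then R(-14) = 4 + 30/(-15) = 2.

2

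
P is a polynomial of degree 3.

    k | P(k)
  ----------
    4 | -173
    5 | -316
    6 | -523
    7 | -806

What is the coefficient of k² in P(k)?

Write P(k) = ak³ + bk² + ck + d; the 4 given values yield a linear system in the 4 coefficients.
Solving, P(k) = -2k³ - 2k² - 3k - 1.
The coefficient of k² is -2.

-2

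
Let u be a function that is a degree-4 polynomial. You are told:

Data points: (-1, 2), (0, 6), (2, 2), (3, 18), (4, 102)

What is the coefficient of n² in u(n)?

Write u(n) = an^4 + bn³ + cn² + dn + e; the 5 given values yield a linear system in the 5 coefficients.
Solving, u(n) = n^4 - 2n³ - 3n² + 4n + 6.
The coefficient of n² is -3.

-3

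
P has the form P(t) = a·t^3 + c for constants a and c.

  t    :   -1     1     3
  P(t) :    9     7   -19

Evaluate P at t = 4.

-56

From P(-1) = 9 and P(1) = 7: -1a + c = 9 and 1a + c = 7.
Subtracting: 2a = -2, so a = -1; then c = 9 − (-1)·(-1) = 8.
So P(t) = -1t³ + 8, and P(4) = -56.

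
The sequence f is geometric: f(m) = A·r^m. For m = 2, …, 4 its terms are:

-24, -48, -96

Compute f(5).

Consecutive ratio: -48/(-24) = 2, and -96/(-48) = 2, so r = 2.
Then A·2^2 = -24 gives A = -6, and f(m) = -6·2^m.
f(5) = -6·2^5 = -192.

-192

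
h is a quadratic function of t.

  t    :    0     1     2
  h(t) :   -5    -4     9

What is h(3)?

34

Write h(t) = at² + bt + c; the 3 given values yield a linear system in the 3 coefficients.
Solving, h(t) = 6t² - 5t - 5.
Then h(3) = 34.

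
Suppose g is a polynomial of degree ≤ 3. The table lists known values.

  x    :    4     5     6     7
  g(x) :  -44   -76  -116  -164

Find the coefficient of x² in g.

-4

Write g(x) = ax³ + bx² + cx + d; the 4 given values yield a linear system in the 4 coefficients.
Solving, the leading coefficient vanishes, and g(x) = -4x² + 4x + 4.
The coefficient of x² is -4.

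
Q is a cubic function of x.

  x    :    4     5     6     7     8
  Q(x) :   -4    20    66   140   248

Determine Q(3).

-12

First differences: 24, 46, 74, 108. Second differences: 22, 28, 34. Third differences: 6, 6.
Level-3 differences are constant, so Q has degree 3.
Fitting a degree-3 polynomial gives Q(x) = x³ - 4x² - x.
Then Q(3) = -12.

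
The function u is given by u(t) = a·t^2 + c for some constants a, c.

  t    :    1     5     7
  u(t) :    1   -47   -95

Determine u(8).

From u(1) = 1 and u(5) = -47: 1a + c = 1 and 25a + c = -47.
Subtracting: 24a = -48, so a = -2; then c = 1 − (-2)·1 = 3.
So u(t) = -2t² + 3, and u(8) = -125.

-125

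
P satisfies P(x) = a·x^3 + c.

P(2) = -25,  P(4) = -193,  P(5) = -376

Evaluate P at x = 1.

-4

From P(2) = -25 and P(4) = -193: 8a + c = -25 and 64a + c = -193.
Subtracting: 56a = -168, so a = -3; then c = -25 − (-3)·8 = -1.
So P(x) = -3x³ − 1, and P(1) = -4.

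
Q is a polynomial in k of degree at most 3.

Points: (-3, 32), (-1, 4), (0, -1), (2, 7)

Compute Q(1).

Write Q(k) = ak³ + bk² + ck + d; the 4 given values yield a linear system in the 4 coefficients.
Solving, the leading coefficient vanishes, and Q(k) = 3k² - 2k - 1.
Then Q(1) = 0.

0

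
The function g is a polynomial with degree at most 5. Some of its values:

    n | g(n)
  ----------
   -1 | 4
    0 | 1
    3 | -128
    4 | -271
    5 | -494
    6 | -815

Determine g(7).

-1252

Write g(n) = an^5 + bn^4 + cn³ + dn² + en + p; the 6 given values yield a linear system in the 6 coefficients.
Solving, the top 2 coefficients vanish, and g(n) = -3n³ - 4n² - 4n + 1.
Then g(7) = -1252.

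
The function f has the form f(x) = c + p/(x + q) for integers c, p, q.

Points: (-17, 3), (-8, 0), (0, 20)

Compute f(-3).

(f(x) − c)(x + q) = p for each data point; the three points give a linear system in c and q, then p follows.
Solving: c = 5, q = 2, p = 30, so f(x) = 5 + 30/(x + 2).
Then f(-3) = 5 + 30/(-1) = -25.

-25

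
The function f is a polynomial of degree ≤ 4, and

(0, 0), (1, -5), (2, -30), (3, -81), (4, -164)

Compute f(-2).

First differences: -5, -25, -51, -83. Second differences: -20, -26, -32. Third differences: -6, -6.
Level-3 differences are constant, so f has degree 3.
Fitting a degree-3 polynomial gives f(n) = -n³ - 7n² + 3n.
Then f(-2) = -26.

-26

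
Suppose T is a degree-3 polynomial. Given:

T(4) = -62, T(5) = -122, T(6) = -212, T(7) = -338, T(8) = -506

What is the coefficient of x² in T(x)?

0

First differences: -60, -90, -126, -168. Second differences: -30, -36, -42. Third differences: -6, -6.
Level-3 differences are constant, so T has degree 3.
Fitting a degree-3 polynomial gives T(x) = -x³ + x - 2.
The coefficient of x² is 0.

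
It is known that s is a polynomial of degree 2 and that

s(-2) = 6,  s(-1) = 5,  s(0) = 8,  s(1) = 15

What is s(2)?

First differences: -1, 3, 7. Second differences: 4, 4.
Level-2 differences are constant, so s has degree 2.
Extending the table by one column gives the next first difference 11, so s(2) = 15 + 11 = 26.

26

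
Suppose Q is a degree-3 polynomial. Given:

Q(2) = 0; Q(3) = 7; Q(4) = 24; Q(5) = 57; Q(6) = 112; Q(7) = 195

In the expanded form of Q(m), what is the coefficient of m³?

First differences: 7, 17, 33, 55, 83. Second differences: 10, 16, 22, 28. Third differences: 6, 6, 6.
Level-3 differences are constant, so Q has degree 3.
Fitting a degree-3 polynomial gives Q(m) = m³ - 4m² + 8m - 8.
The coefficient of m³ is 1.

1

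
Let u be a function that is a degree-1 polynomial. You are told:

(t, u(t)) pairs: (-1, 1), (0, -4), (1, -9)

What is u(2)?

-14

First differences: -5, -5.
Level-1 differences are constant, so u has degree 1.
Fitting a degree-1 polynomial gives u(t) = -5t - 4.
Then u(2) = -14.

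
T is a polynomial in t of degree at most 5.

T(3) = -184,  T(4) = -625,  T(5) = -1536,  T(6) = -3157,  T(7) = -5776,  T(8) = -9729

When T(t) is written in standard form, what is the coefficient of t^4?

First differences: -441, -911, -1621, -2619, -3953. Second differences: -470, -710, -998, -1334. Third differences: -240, -288, -336. Fourth differences: -48, -48.
Level-4 differences are constant, so T has degree 4.
Fitting a degree-4 polynomial gives T(t) = -2t^4 - 4t³ + 7t² + 8t - 1.
The coefficient of t^4 is -2.

-2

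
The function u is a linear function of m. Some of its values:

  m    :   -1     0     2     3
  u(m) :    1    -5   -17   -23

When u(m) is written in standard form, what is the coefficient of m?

Write u(m) = am + b; the 4 given values yield a linear system in the 2 coefficients.
Solving, u(m) = -6m - 5.
The coefficient of m is -6.

-6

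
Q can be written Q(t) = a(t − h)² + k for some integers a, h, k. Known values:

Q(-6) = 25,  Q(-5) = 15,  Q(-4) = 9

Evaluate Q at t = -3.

First differences -10, -6; second difference 4 = 2a, so a = 2.
Expanding, the t-coefficient is −2ah = -4h; matching it to the data gives h = -3, and then k = 7.
So Q(t) = 2(t + 3)² + 7.
Q(-3) = 2·0² + 7 = 7.

7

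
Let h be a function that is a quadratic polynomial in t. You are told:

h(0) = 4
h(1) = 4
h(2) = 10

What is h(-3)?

40

Write h(t) = at² + bt + c; the 3 given values yield a linear system in the 3 coefficients.
Solving, h(t) = 3t² - 3t + 4.
Then h(-3) = 40.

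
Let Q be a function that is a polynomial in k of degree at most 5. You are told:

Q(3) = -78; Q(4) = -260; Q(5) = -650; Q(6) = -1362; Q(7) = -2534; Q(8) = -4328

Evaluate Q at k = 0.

0

Write Q(k) = ak^5 + bk^4 + ck³ + dk² + ek + p; the 6 given values yield a linear system in the 6 coefficients.
Solving, the leading coefficient vanishes, and Q(k) = -k^4 - k³ + 5k² - 5k.
Then Q(0) = 0.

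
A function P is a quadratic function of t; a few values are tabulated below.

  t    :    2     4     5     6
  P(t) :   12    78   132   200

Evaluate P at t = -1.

18

Write P(t) = at² + bt + c; the 4 given values yield a linear system in the 3 coefficients.
Solving, P(t) = 7t² - 9t + 2.
Then P(-1) = 18.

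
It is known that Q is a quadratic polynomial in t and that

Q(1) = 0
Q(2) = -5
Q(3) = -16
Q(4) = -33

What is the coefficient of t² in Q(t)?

-3

First differences: -5, -11, -17. Second differences: -6, -6.
Level-2 differences are constant, so Q has degree 2.
Fitting a degree-2 polynomial gives Q(t) = -3t² + 4t - 1.
The coefficient of t² is -3.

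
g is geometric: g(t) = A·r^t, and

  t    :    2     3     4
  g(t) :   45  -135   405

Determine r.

Consecutive ratio: -135/45 = -3, and 405/(-135) = -3, so r = -3.
Then A·(-3)^2 = 45 gives A = 5, and g(t) = 5·(-3)^t.

-3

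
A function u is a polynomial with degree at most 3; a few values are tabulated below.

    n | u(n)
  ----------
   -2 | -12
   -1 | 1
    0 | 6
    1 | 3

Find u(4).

-54

First differences: 13, 5, -3. Second differences: -8, -8.
Level-2 differences are constant, so u has degree 2.
Fitting a degree-2 polynomial gives u(n) = -4n² + n + 6.
Then u(4) = -54.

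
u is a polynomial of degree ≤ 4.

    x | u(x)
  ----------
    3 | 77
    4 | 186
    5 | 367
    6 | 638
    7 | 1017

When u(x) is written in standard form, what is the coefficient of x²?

First differences: 109, 181, 271, 379. Second differences: 72, 90, 108. Third differences: 18, 18.
Level-3 differences are constant, so u has degree 3.
Fitting a degree-3 polynomial gives u(x) = 3x³ - 2x + 2.
The coefficient of x² is 0.

0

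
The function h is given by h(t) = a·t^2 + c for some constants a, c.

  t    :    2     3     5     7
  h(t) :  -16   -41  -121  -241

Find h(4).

-76

From h(2) = -16 and h(3) = -41: 4a + c = -16 and 9a + c = -41.
Subtracting: 5a = -25, so a = -5; then c = -16 − (-5)·4 = 4.
So h(t) = -5t² + 4, and h(4) = -76.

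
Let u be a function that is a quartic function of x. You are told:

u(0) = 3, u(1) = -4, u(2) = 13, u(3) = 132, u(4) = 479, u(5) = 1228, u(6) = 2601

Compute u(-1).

First differences: -7, 17, 119, 347, 749, 1373. Second differences: 24, 102, 228, 402, 624. Third differences: 78, 126, 174, 222. Fourth differences: 48, 48, 48.
Level-4 differences are constant, so u has degree 4.
Fitting a degree-4 polynomial gives u(x) = 2x^4 + x³ - 5x² - 5x + 3.
Then u(-1) = 4.

4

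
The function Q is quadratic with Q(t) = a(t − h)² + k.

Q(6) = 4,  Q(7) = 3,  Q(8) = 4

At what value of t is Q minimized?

7

First differences -1, 1; second difference 2 = 2a, so a = 1.
Expanding, the t-coefficient is −2ah = -2h; matching it to the data gives h = 7, and then k = 3.
So Q(t) = 1(t − 7)² + 3.
Hence h = 7.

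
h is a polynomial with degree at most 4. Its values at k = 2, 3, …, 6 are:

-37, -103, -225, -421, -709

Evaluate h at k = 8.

Write h(k) = ak^4 + bk³ + ck² + dk + e; the 5 given values yield a linear system in the 5 coefficients.
Solving, the leading coefficient vanishes, and h(k) = -3k³ - k² - 4k - 1.
Then h(8) = -1633.

-1633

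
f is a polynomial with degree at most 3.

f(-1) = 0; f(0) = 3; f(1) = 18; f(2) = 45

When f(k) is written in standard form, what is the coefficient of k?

9

Write f(k) = ak³ + bk² + ck + d; the 4 given values yield a linear system in the 4 coefficients.
Solving, the leading coefficient vanishes, and f(k) = 6k² + 9k + 3.
The coefficient of k is 9.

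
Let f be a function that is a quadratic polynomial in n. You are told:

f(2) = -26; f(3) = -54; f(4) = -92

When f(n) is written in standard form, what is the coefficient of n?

Write f(n) = an² + bn + c; the 3 given values yield a linear system in the 3 coefficients.
Solving, f(n) = -5n² - 3n.
The coefficient of n is -3.

-3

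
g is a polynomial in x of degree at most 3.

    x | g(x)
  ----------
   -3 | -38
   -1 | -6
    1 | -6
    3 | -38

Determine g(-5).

-102

Write g(x) = ax³ + bx² + cx + d; the 4 given values yield a linear system in the 4 coefficients.
Solving, the leading coefficient vanishes, and g(x) = -4x² - 2.
Then g(-5) = -102.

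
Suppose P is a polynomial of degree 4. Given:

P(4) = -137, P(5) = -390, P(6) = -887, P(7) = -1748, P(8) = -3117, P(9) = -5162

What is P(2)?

First differences: -253, -497, -861, -1369, -2045. Second differences: -244, -364, -508, -676. Third differences: -120, -144, -168. Fourth differences: -24, -24.
Level-4 differences are constant, so P has degree 4.
Fitting a degree-4 polynomial gives P(x) = -x^4 + 2x³ - x² + 3x - 5.
Then P(2) = -3.

-3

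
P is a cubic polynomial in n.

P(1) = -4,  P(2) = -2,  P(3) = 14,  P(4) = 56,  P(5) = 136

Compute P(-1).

Write P(n) = an³ + bn² + cn + d; the 5 given values yield a linear system in the 4 coefficients.
Solving, P(n) = 2n³ - 5n² + 3n - 4.
Then P(-1) = -14.

-14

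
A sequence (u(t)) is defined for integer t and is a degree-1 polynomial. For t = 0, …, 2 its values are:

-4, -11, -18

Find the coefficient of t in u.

First differences: -7, -7.
Level-1 differences are constant, so u has degree 1.
Fitting a degree-1 polynomial gives u(t) = -7t - 4.
The coefficient of t is -7.

-7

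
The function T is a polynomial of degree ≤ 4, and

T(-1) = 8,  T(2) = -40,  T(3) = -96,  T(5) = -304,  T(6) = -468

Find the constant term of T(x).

6

Write T(x) = ax^4 + bx³ + cx² + dx + e; the 5 given values yield a linear system in the 5 coefficients.
Solving, the leading coefficient vanishes, and T(x) = -x³ - 6x² - 7x + 6.
The constant term is T(0) = 6.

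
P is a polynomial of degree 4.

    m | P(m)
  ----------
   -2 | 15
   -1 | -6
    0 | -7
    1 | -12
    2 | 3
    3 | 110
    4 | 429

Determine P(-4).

First differences: -21, -1, -5, 15, 107, 319. Second differences: 20, -4, 20, 92, 212. Third differences: -24, 24, 72, 120. Fourth differences: 48, 48, 48.
Level-4 differences are constant, so P has degree 4.
Fitting a degree-4 polynomial gives P(m) = 2m^4 - 4m² - 3m - 7.
Then P(-4) = 453.

453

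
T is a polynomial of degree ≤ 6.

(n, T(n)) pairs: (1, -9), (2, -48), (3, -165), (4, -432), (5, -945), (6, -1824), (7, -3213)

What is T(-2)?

0

First differences: -39, -117, -267, -513, -879, -1389. Second differences: -78, -150, -246, -366, -510. Third differences: -72, -96, -120, -144. Fourth differences: -24, -24, -24.
Level-4 differences are constant, so T has degree 4.
Fitting a degree-4 polynomial gives T(n) = -n^4 - 2n³ - 2n² - 4n.
Then T(-2) = 0.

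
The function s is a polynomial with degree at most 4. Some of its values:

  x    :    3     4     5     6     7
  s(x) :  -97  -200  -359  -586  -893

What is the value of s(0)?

First differences: -103, -159, -227, -307. Second differences: -56, -68, -80. Third differences: -12, -12.
Level-3 differences are constant, so s has degree 3.
Fitting a degree-3 polynomial gives s(x) = -2x³ - 4x² - x - 4.
Then s(0) = -4.

-4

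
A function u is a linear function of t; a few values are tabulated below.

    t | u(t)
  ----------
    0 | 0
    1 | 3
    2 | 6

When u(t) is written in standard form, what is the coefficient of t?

3

First differences: 3, 3.
Level-1 differences are constant, so u has degree 1.
Fitting a degree-1 polynomial gives u(t) = 3t.
The coefficient of t is 3.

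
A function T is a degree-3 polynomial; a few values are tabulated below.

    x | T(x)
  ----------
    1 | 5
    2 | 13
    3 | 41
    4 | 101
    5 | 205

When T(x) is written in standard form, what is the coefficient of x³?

Write T(x) = ax³ + bx² + cx + d; the 5 given values yield a linear system in the 4 coefficients.
Solving, T(x) = 2x³ - 2x² + 5.
The coefficient of x³ is 2.

2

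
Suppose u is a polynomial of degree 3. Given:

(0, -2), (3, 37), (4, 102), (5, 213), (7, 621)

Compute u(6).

382

Write u(x) = ax³ + bx² + cx + d; the 5 given values yield a linear system in the 4 coefficients.
Solving, u(x) = 2x³ - x² - 2x - 2.
Then u(6) = 382.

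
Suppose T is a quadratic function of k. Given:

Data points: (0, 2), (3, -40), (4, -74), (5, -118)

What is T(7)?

Write T(k) = ak² + bk + c; the 4 given values yield a linear system in the 3 coefficients.
Solving, T(k) = -5k² + k + 2.
Then T(7) = -236.

-236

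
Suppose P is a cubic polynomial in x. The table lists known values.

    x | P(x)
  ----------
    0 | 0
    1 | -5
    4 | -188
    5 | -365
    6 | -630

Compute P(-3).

99

Write P(x) = ax³ + bx² + cx + d; the 5 given values yield a linear system in the 4 coefficients.
Solving, P(x) = -3x³ + x² - 3x.
Then P(-3) = 99.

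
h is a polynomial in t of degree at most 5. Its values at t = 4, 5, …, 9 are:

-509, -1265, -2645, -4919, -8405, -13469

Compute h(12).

-42509

First differences: -756, -1380, -2274, -3486, -5064. Second differences: -624, -894, -1212, -1578. Third differences: -270, -318, -366. Fourth differences: -48, -48.
Level-4 differences are constant, so h has degree 4.
Fitting a degree-4 polynomial gives h(t) = -2t^4 - t³ + 5t² - 2t - 5.
Then h(12) = -42509.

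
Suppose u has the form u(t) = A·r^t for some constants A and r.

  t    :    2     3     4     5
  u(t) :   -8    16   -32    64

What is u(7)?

Consecutive ratio: 16/(-8) = -2, and -32/16 = -2, so r = -2.
Then A·(-2)^2 = -8 gives A = -2, and u(t) = -2·(-2)^t.
u(7) = -2·(-2)^7 = 256.

256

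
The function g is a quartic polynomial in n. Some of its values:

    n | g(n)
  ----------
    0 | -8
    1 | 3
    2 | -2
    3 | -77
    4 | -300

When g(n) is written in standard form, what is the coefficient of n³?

Write g(n) = an^4 + bn³ + cn² + dn + e; the 5 given values yield a linear system in the 5 coefficients.
Solving, g(n) = -n^4 - 3n³ + 8n² + 7n - 8.
The coefficient of n³ is -3.

-3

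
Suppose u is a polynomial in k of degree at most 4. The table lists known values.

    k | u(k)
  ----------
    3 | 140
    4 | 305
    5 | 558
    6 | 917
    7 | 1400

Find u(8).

2025

First differences: 165, 253, 359, 483. Second differences: 88, 106, 124. Third differences: 18, 18.
Level-3 differences are constant, so u has degree 3.
Fitting a degree-3 polynomial gives u(k) = 3k³ + 8k² - 2k - 7.
Then u(8) = 2025.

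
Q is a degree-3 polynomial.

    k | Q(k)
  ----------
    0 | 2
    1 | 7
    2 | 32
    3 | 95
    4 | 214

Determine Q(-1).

-1

First differences: 5, 25, 63, 119. Second differences: 20, 38, 56. Third differences: 18, 18.
Level-3 differences are constant, so Q has degree 3.
Fitting a degree-3 polynomial gives Q(k) = 3k³ + k² + k + 2.
Then Q(-1) = -1.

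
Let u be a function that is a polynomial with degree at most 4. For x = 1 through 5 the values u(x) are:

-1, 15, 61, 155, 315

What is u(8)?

1371

First differences: 16, 46, 94, 160. Second differences: 30, 48, 66. Third differences: 18, 18.
Level-3 differences are constant, so u has degree 3.
Fitting a degree-3 polynomial gives u(x) = 3x³ - 3x² + 4x - 5.
Then u(8) = 1371.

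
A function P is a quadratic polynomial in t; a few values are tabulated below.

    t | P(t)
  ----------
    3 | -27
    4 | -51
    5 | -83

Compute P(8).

Write P(t) = at² + bt + c; the 3 given values yield a linear system in the 3 coefficients.
Solving, P(t) = -4t² + 4t - 3.
Then P(8) = -227.

-227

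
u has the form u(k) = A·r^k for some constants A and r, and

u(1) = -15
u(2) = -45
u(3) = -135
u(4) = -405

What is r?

3

Consecutive ratio: -45/(-15) = 3, and -135/(-45) = 3, so r = 3.
Then A·3^1 = -15 gives A = -5, and u(k) = -5·3^k.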